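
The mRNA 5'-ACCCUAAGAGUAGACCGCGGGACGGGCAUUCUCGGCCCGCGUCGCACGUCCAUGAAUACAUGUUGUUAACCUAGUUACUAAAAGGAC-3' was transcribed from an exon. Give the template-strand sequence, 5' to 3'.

5'-GTCCTTTTAGTAACTAGGTTAACAACATGTATTCATGGACGTGCGACGCGGGCCGAGAATGCCCGTCCCGCGGTCTACTCTTAGGGT-3'

Replace U with T to get the coding DNA strand: ACCCTAAGAGTAGACCGCGGGACGGGCATTCTCGGCCCGCGTCGCACGTCCATGAATACATGTTGTTAACCTAGTTACTAAAAGGAC. The template strand is its reverse complement (complement TGGGATTCTCATCTGGCGCCCTGCCCGTAAGAGCCGGGCGCAGCGTGCAGGTACTTATGTACAACAATTGGATCAATGATTTTCCTG, then reverse).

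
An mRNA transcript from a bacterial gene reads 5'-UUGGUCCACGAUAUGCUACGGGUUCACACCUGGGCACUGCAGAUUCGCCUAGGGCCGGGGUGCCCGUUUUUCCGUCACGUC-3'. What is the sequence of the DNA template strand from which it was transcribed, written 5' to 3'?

5′-GACGTGACGGAAAAACGGGCACCCCGGCCCTAGGCGAATCTGCAGTGCCCAGGTGTGAACCCGTAGCATATCGTGGACCAA-3′

Replace U with T to get the coding DNA strand: TTGGTCCACGATATGCTACGGGTTCACACCTGGGCACTGCAGATTCGCCTAGGGCCGGGGTGCCCGTTTTTCCGTCACGTC. The template strand is its reverse complement (complement AACCAGGTGCTATACGATGCCCAAGTGTGGACCCGTGACGTCTAAGCGGATCCCGGCCCCACGGGCAAAAAGGCAGTGCAG, then reverse).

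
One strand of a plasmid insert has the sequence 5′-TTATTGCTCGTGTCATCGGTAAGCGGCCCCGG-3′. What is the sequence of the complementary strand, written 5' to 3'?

5'-CCGGGGCCGCTTACCGATGACACGAGCAATAA-3'

The complement of TTATTGCTCGTGTCATCGGTAAGCGGCCCCGG is AATAACGAGCACAGTAGCCATTCGCCGGGGCC (A↔T, G↔C). DNA strands are antiparallel, so the complementary strand runs 3'→5'; reversing gives the 5'→3' form.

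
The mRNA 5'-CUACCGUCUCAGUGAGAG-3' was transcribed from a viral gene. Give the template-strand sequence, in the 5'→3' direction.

5'-CTCTCACTGAGACGGTAG-3'

Replace U with T to get the coding DNA strand: CTACCGTCTCAGTGAGAG. The template strand is its reverse complement (complement GATGGCAGAGTCACTCTC, then reverse).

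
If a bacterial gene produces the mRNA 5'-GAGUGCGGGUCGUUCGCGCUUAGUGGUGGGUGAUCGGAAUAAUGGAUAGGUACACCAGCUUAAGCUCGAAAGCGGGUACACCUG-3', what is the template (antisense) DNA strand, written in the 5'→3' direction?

5'-CAGGTGTACCCGCTTTCGAGCTTAAGCTGGTGTACCTATCCATTATTCCGATCACCCACCACTAAGCGCGAACGACCCGCACTC-3'

Replace U with T to get the coding DNA strand: GAGTGCGGGTCGTTCGCGCTTAGTGGTGGGTGATCGGAATAATGGATAGGTACACCAGCTTAAGCTCGAAAGCGGGTACACCTG. The template strand is its reverse complement (complement CTCACGCCCAGCAAGCGCGAATCACCACCCACTAGCCTTATTACCTATCCATGTGGTCGAATTCGAGCTTTCGCCCATGTGGAC, then reverse).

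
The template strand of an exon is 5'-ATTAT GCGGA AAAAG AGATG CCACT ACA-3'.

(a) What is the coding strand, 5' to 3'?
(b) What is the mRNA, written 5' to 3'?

(a) 5'-TGTAGTGGCATCTCTTTTTCCGCATAAT-3'
(b) 5'-UGUAGUGGCAUCUCUUUUUCCGCAUAAU-3'

(a) The coding strand is the reverse complement of the template: complement TAATACGCCTTTTTCTCTACGGTGATGT, then reverse.
(b) mRNA has the coding-strand sequence with T→U.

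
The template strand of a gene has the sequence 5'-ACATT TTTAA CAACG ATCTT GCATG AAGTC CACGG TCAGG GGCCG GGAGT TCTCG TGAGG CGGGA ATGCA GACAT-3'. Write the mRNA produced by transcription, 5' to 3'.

RNA polymerase reads the template 3'→5' and synthesizes mRNA 5'→3' by base-pairing (A→U, T→A, G↔C). The complement of the template is TGTAAAAATTGTTGCTAGAACGTACTTCAGGTGCCAGTCCCCGGCCCTCAAGAGCACTCCGCCCTTACGTCTGTA; antiparallel, so 5'→3' the coding strand is ATGTCTGCATTCCCGCCTCACGAGAACTCCCGGCCCCTGACCGTGGACTTCATGCAAGATCGTTGTTAAAAATGT. Replace T with U for the mRNA.

5'-AUGUCUGCAUUCCCGCCUCACGAGAACUCCCGGCCCCUGACCGUGGACUUCAUGCAAGAUCGUUGUUAAAAAUGU-3'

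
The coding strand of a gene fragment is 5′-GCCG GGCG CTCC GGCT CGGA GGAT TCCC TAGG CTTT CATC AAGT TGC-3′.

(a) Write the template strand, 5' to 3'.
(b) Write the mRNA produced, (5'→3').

(a) 5'-GCAACTTGATGAAAGCCTAGGGAATCCTCCGAGCCGGAGCGCCCGGC-3'
(b) 5'-GCCGGGCGCUCCGGCUCGGAGGAUUCCCUAGGCUUUCAUCAAGUUGC-3'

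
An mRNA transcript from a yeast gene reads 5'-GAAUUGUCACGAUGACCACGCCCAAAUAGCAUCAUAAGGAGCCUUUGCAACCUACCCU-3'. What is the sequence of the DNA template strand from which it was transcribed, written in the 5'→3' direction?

Replace U with T to get the coding DNA strand: GAATTGTCACGATGACCACGCCCAAATAGCATCATAAGGAGCCTTTGCAACCTACCCT. The template strand is its reverse complement (complement CTTAACAGTGCTACTGGTGCGGGTTTATCGTAGTATTCCTCGGAAACGTTGGATGGGA, then reverse).

5'-AGGGTAGGTTGCAAAGGCTCCTTATGATGCTATTTGGGCGTGGTCATCGTGACAATTC-3'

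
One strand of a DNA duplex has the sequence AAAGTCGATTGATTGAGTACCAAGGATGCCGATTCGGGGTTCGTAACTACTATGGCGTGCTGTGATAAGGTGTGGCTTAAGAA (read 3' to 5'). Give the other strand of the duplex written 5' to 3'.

The strand is given 3'→5', so its complement runs 5'→3' in the same left-to-right order: pair each base A↔T, G↔C.

5'-TTTCAGCTAACTAACTCATGGTTCCTACGGCTAAGCCCCAAGCATTGATGATACCGCACGACACTATTCCACACCGAATTCTT-3'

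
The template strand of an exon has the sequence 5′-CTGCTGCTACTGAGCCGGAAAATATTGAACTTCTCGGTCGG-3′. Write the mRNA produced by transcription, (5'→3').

The mRNA has the sequence of the coding strand (reverse complement of the template) with T→U. Reverse complement of CTGCTGCTACTGAGCCGGAAAATATTGAACTTCTCGGTCGG is CCGACCGAGAAGTTCAATATTTTCCGGCTCAGTAGCAGCAG; then T→U.

5'-CCGACCGAGAAGUUCAAUAUUUUCCGGCUCAGUAGCAGCAG-3'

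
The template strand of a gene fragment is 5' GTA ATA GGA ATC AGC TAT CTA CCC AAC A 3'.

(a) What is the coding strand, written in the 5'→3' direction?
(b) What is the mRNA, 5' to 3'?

(a) The coding strand is the reverse complement of the template: complement CATTATCCTTAGTCGATAGATGGGTTGT, then reverse.
(b) mRNA has the coding-strand sequence with T→U.

(a) 5′-TGTTGGGTAGATAGCTGATTCCTATTAC-3′
(b) 5'-UGUUGGGUAGAUAGCUGAUUCCUAUUAC-3'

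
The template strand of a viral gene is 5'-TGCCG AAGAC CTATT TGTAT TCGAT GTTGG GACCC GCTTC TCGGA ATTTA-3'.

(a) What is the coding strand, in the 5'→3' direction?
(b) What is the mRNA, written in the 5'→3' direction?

(a) The coding strand is the reverse complement of the template: complement ACGGCTTCTGGATAAACATAAGCTACAACCCTGGGCGAAGAGCCTTAAAT, then reverse.
(b) mRNA has the coding-strand sequence with T→U.

(a) 5'-TAAATTCCGAGAAGCGGGTCCCAACATCGAATACAAATAGGTCTTCGGCA-3'
(b) 5'-UAAAUUCCGAGAAGCGGGUCCCAACAUCGAAUACAAAUAGGUCUUCGGCA-3'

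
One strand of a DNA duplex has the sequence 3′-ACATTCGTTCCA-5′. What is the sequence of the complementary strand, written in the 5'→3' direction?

5'-TGTAAGCAAGGT-3'

The strand is given 3'→5', so its complement runs 5'→3' in the same left-to-right order: pair each base A↔T, G↔C.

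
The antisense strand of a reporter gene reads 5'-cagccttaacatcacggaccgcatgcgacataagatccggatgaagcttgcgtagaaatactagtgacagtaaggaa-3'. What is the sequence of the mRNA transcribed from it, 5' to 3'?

5'-UUCCUUACUGUCACUAGUAUUUCUACGCAAGCUUCAUCCGGAUCUUAUGUCGCAUGCGGUCCGUGAUGUUAAGGCUG-3'

RNA polymerase reads the template 3'→5' and synthesizes mRNA 5'→3' by base-pairing (A→U, T→A, G↔C). The complement of the template is GTCGGAATTGTAGTGCCTGGCGTACGCTGTATTCTAGGCCTACTTCGAACGCATCTTTATGATCACTGTCATTCCTT; antiparallel, so 5'→3' the coding strand is TTCCTTACTGTCACTAGTATTTCTACGCAAGCTTCATCCGGATCTTATGTCGCATGCGGTCCGTGATGTTAAGGCTG. Replace T with U for the mRNA.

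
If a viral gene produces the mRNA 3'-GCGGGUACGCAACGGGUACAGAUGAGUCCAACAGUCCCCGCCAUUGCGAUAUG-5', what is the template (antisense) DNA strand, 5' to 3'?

Written 5'→3' the mRNA is GUAUAGCGUUACCGCCCCUGACAACCUGAGUAGACAUGGGCAACGCAUGGGCG, so the coding DNA strand is GTATAGCGTTACCGCCCCTGACAACCTGAGTAGACATGGGCAACGCATGGGCG. The template is its reverse complement.

5′-CGCCCATGCGTTGCCCATGTCTACTCAGGTTGTCAGGGGCGGTAACGCTATAC-3′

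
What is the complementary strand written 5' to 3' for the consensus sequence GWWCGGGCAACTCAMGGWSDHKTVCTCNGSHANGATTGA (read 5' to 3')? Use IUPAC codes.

5'-TCAATCNTDSCNGAGBAMDHSWCCKTGAGTTGCCCGWWC-3'

Standard pairs A↔T, G↔C; ambiguity codes pair M↔K, W↔W, S↔S, D↔H, V↔B, N↔N. Complement (CWWGCCCGTTGAGTKCCWSHDMABGAGNCSDTNCTAACT), then reverse for 5'→3'.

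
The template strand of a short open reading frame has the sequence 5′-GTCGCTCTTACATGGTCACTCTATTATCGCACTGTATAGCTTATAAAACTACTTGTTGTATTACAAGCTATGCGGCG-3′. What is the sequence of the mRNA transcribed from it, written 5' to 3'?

5'-CGCCGCAUAGCUUGUAAUACAACAAGUAGUUUUAUAAGCUAUACAGUGCGAUAAUAGAGUGACCAUGUAAGAGCGAC-3'

The mRNA has the sequence of the coding strand (reverse complement of the template) with T→U. Reverse complement of GTCGCTCTTACATGGTCACTCTATTATCGCACTGTATAGCTTATAAAACTACTTGTTGTATTACAAGCTATGCGGCG is CGCCGCATAGCTTGTAATACAACAAGTAGTTTTATAAGCTATACAGTGCGATAATAGAGTGACCATGTAAGAGCGAC; then T→U.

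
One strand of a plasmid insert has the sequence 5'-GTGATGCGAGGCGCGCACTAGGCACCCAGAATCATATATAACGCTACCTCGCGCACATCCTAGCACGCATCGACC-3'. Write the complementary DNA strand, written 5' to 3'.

5'-GGTCGATGCGTGCTAGGATGTGCGCGAGGTAGCGTTATATATGATTCTGGGTGCCTAGTGCGCGCCTCGCATCAC-3'

Pairing A↔T and G↔C gives CACTACGCTCCGCGCGTGATCCGTGGGTCTTAGTATATATTGCGATGGAGCGCGTGTAGGATCGTGCGTAGCTGG, running 3'→5'. Reverse for the 5'→3' convention.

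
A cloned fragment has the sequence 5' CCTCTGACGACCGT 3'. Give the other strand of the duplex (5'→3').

The complement of CCTCTGACGACCGT is GGAGACTGCTGGCA (A↔T, G↔C). DNA strands are antiparallel, so the complementary strand runs 3'→5'; reversing gives the 5'→3' form.

5'-ACGGTCGTCAGAGG-3'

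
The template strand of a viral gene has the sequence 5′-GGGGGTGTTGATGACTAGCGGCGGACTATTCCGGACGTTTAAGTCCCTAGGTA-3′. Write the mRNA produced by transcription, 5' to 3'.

5′-UACCUAGGGACUUAAACGUCCGGAAUAGUCCGCCGCUAGUCAUCAACACCCCC-3′

RNA polymerase reads the template 3'→5' and synthesizes mRNA 5'→3' by base-pairing (A→U, T→A, G↔C). The complement of the template is CCCCCACAACTACTGATCGCCGCCTGATAAGGCCTGCAAATTCAGGGATCCAT; antiparallel, so 5'→3' the coding strand is TACCTAGGGACTTAAACGTCCGGAATAGTCCGCCGCTAGTCATCAACACCCCC. Replace T with U for the mRNA.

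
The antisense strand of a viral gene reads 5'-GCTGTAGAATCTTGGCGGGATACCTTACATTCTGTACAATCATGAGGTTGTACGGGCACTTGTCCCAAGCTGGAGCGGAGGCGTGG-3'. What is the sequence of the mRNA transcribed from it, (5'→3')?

5'-CCACGCCUCCGCUCCAGCUUGGGACAAGUGCCCGUACAACCUCAUGAUUGUACAGAAUGUAAGGUAUCCCGCCAAGAUUCUACAGC-3'

RNA polymerase reads the template 3'→5' and synthesizes mRNA 5'→3' by base-pairing (A→U, T→A, G↔C). The complement of the template is CGACATCTTAGAACCGCCCTATGGAATGTAAGACATGTTAGTACTCCAACATGCCCGTGAACAGGGTTCGACCTCGCCTCCGCACC; antiparallel, so 5'→3' the coding strand is CCACGCCTCCGCTCCAGCTTGGGACAAGTGCCCGTACAACCTCATGATTGTACAGAATGTAAGGTATCCCGCCAAGATTCTACAGC. Replace T with U for the mRNA.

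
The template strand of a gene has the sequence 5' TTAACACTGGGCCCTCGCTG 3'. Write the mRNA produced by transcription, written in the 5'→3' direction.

The mRNA has the sequence of the coding strand (reverse complement of the template) with T→U. Reverse complement of TTAACACTGGGCCCTCGCTG is CAGCGAGGGCCCAGTGTTAA; then T→U.

5'-CAGCGAGGGCCCAGUGUUAA-3'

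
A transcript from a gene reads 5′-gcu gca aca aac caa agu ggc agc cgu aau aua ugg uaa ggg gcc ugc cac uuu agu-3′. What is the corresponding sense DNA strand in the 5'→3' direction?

5′-GCTGCAACAAACCAAAGTGGCAGCCGTAATATATGGTAAGGGGCCTGCCACTTTAGT-3′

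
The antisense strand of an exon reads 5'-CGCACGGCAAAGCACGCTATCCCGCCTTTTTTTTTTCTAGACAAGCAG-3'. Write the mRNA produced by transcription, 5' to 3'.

5′-CUGCUUGUCUAGAAAAAAAAAAGGCGGGAUAGCGUGCUUUGCCGUGCG-3′

The mRNA has the sequence of the coding strand (reverse complement of the template) with T→U. Reverse complement of CGCACGGCAAAGCACGCTATCCCGCCTTTTTTTTTTCTAGACAAGCAG is CTGCTTGTCTAGAAAAAAAAAAGGCGGGATAGCGTGCTTTGCCGTGCG; then T→U.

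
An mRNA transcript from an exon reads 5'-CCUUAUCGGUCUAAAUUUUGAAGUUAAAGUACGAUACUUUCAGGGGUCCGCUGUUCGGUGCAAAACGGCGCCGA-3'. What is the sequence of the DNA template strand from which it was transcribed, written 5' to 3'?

5′-TCGGCGCCGTTTTGCACCGAACAGCGGACCCCTGAAAGTATCGTACTTTAACTTCAAAATTTAGACCGATAAGG-3′

Replace U with T to get the coding DNA strand: CCTTATCGGTCTAAATTTTGAAGTTAAAGTACGATACTTTCAGGGGTCCGCTGTTCGGTGCAAAACGGCGCCGA. The template strand is its reverse complement (complement GGAATAGCCAGATTTAAAACTTCAATTTCATGCTATGAAAGTCCCCAGGCGACAAGCCACGTTTTGCCGCGGCT, then reverse).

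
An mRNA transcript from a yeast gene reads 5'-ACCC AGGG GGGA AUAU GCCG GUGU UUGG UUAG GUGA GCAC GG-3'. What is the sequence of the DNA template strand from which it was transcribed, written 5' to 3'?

Replace U with T to get the coding DNA strand: ACCCAGGGGGGAATATGCCGGTGTTTGGTTAGGTGAGCACGG. The template strand is its reverse complement (complement TGGGTCCCCCCTTATACGGCCACAAACCAATCCACTCGTGCC, then reverse).

5'-CCGTGCTCACCTAACCAAACACCGGCATATTCCCCCCTGGGT-3'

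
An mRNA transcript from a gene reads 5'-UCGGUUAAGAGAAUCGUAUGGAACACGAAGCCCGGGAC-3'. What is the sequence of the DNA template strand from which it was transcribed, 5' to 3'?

Replace U with T to get the coding DNA strand: TCGGTTAAGAGAATCGTATGGAACACGAAGCCCGGGAC. The template strand is its reverse complement (complement AGCCAATTCTCTTAGCATACCTTGTGCTTCGGGCCCTG, then reverse).

5'-GTCCCGGGCTTCGTGTTCCATACGATTCTCTTAACCGA-3'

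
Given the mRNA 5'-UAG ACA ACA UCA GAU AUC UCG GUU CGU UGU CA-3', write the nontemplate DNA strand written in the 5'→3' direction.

5'-TAGACAACATCAGATATCTCGGTTCGTTGTCA-3'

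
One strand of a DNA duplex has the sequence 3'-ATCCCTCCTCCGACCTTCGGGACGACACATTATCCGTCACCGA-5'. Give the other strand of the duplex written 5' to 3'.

The strand is given 3'→5', so its complement runs 5'→3' in the same left-to-right order: pair each base A↔T, G↔C.

5'-TAGGGAGGAGGCTGGAAGCCCTGCTGTGTAATAGGCAGTGGCT-3'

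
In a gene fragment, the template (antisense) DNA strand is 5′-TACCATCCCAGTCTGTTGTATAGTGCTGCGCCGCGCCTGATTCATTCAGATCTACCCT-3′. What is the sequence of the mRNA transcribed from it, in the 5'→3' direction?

The mRNA has the sequence of the coding strand (reverse complement of the template) with T→U. Reverse complement of TACCATCCCAGTCTGTTGTATAGTGCTGCGCCGCGCCTGATTCATTCAGATCTACCCT is AGGGTAGATCTGAATGAATCAGGCGCGGCGCAGCACTATACAACAGACTGGGATGGTA; then T→U.

5'-AGGGUAGAUCUGAAUGAAUCAGGCGCGGCGCAGCACUAUACAACAGACUGGGAUGGUA-3'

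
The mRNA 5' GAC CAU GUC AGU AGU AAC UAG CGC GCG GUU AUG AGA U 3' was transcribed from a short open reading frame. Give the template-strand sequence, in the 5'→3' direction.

5'-ATCTCATAACCGCGCGCTAGTTACTACTGACATGGTC-3'

Replace U with T to get the coding DNA strand: GACCATGTCAGTAGTAACTAGCGCGCGGTTATGAGAT. The template strand is its reverse complement (complement CTGGTACAGTCATCATTGATCGCGCGCCAATACTCTA, then reverse).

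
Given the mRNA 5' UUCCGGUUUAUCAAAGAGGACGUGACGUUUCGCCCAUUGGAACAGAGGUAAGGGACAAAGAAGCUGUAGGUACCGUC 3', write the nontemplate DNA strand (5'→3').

5'-TTCCGGTTTATCAAAGAGGACGTGACGTTTCGCCCATTGGAACAGAGGTAAGGGACAAAGAAGCTGTAGGTACCGTC-3'

The coding DNA strand has the same 5'→3' sequence as the mRNA with U replaced by T.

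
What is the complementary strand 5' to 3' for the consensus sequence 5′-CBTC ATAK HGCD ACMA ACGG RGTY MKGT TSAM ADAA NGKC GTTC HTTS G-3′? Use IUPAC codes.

5'-CSAADGAACGMCNTTHTKTSAACMKRACYCCGTTKGTHGCDMTATGAVG-3'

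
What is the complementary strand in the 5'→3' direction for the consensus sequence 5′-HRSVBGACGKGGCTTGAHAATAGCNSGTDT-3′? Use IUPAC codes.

Standard pairs A↔T, G↔C; ambiguity codes pair R↔Y, K↔M, S↔S, B↔V, D↔H, N↔N. Complement (DYSBVCTGCMCCGAACTDTTATCGNSCAHA), then reverse for 5'→3'.

5'-AHACSNGCTATTDTCAAGCCMCGTCVBSYD-3'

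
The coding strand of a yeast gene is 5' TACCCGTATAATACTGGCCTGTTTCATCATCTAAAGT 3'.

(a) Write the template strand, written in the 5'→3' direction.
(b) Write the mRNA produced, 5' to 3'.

(a) 5'-ACTTTAGATGATGAAACAGGCCAGTATTATACGGGTA-3'
(b) 5'-UACCCGUAUAAUACUGGCCUGUUUCAUCAUCUAAAGU-3'

(a) The template strand is the reverse complement of the coding strand: complement ATGGGCATATTATGACCGGACAAAGTAGTAGATTTCA, then reverse.
(b) mRNA matches the coding strand with T→U.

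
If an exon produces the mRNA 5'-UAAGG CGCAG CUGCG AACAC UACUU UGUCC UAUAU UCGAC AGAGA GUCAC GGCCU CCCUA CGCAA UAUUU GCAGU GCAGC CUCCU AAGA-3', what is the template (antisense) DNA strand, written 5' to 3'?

5'-TCTTAGGAGGCTGCACTGCAAATATTGCGTAGGGAGGCCGTGACTCTCTGTCGAATATAGGACAAAGTAGTGTTCGCAGCTGCGCCTTA-3'

Replace U with T to get the coding DNA strand: TAAGGCGCAGCTGCGAACACTACTTTGTCCTATATTCGACAGAGAGTCACGGCCTCCCTACGCAATATTTGCAGTGCAGCCTCCTAAGA. The template strand is its reverse complement (complement ATTCCGCGTCGACGCTTGTGATGAAACAGGATATAAGCTGTCTCTCAGTGCCGGAGGGATGCGTTATAAACGTCACGTCGGAGGATTCT, then reverse).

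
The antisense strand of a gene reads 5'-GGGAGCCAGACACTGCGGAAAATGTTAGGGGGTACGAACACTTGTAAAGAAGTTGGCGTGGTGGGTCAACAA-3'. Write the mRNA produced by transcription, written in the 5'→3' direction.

RNA polymerase reads the template 3'→5' and synthesizes mRNA 5'→3' by base-pairing (A→U, T→A, G↔C). The complement of the template is CCCTCGGTCTGTGACGCCTTTTACAATCCCCCATGCTTGTGAACATTTCTTCAACCGCACCACCCAGTTGTT; antiparallel, so 5'→3' the coding strand is TTGTTGACCCACCACGCCAACTTCTTTACAAGTGTTCGTACCCCCTAACATTTTCCGCAGTGTCTGGCTCCC. Replace T with U for the mRNA.

5'-UUGUUGACCCACCACGCCAACUUCUUUACAAGUGUUCGUACCCCCUAACAUUUUCCGCAGUGUCUGGCUCCC-3'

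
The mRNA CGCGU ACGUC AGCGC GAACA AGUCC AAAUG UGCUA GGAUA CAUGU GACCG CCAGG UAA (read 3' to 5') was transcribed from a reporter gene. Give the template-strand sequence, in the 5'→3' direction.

Written 5'→3' the mRNA is AAUGGACCGCCAGUGUACAUAGGAUCGUGUAAACCUGAACAAGCGCGACUGCAUGCGC, so the coding DNA strand is AATGGACCGCCAGTGTACATAGGATCGTGTAAACCTGAACAAGCGCGACTGCATGCGC. The template is its reverse complement.

5'-GCGCATGCAGTCGCGCTTGTTCAGGTTTACACGATCCTATGTACACTGGCGGTCCATT-3'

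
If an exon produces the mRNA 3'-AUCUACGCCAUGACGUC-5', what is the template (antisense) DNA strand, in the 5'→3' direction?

Written 5'→3' the mRNA is CUGCAGUACCGCAUCUA, so the coding DNA strand is CTGCAGTACCGCATCTA. The template is its reverse complement.

5′-TAGATGCGGTACTGCAG-3′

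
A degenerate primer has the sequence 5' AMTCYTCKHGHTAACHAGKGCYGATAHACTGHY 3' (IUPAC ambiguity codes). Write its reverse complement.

Standard pairs A↔T, G↔C; ambiguity codes pair Y↔R, M↔K, H↔D. Complement (TKAGRAGMDCDATTGDTCMCGRCTATDTGACDR), then reverse for 5'→3'.

5'-RDCAGTDTATCRGCMCTDGTTADCDMGARGAKT-3'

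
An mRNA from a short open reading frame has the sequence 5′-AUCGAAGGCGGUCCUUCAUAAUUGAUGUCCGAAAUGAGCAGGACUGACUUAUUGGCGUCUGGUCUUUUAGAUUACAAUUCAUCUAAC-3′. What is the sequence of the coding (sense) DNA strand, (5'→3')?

The coding DNA strand has the same 5'→3' sequence as the mRNA with U replaced by T.

5'-ATCGAAGGCGGTCCTTCATAATTGATGTCCGAAATGAGCAGGACTGACTTATTGGCGTCTGGTCTTTTAGATTACAATTCATCTAAC-3'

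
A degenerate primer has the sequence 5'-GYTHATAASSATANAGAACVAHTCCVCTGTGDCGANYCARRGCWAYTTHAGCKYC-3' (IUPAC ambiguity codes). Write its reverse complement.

5'-GRMGCTDAARTWGCYYTGRNTCGHCACAGBGGADTBGTTCTNTATSSTTATDARC-3'

Standard pairs A↔T, G↔C; ambiguity codes pair R↔Y, K↔M, W↔W, S↔S, D↔H, V↔B, N↔N. Complement (CRADTATTSSTATNTCTTGBTDAGGBGACACHGCTNRGTYYCGWTRAADTCGMRG), then reverse for 5'→3'.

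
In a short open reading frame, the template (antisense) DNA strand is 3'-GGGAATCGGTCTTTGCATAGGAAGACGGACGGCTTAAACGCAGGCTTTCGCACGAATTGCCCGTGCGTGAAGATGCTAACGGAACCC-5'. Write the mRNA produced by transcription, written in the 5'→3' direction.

5'-CCCUUAGCCAGAAACGUAUCCUUCUGCCUGCCGAAUUUGCGUCCGAAAGCGUGCUUAACGGGCACGCACUUCUACGAUUGCCUUGGG-3'

Reading the template 3'→5' as shown, RNA polymerase pairs each base (A→U, T→A, G↔C) to build mRNA 5'→3' directly.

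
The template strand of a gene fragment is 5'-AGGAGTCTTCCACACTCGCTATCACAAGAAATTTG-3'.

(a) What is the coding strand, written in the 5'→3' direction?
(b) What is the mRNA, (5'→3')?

(a) 5'-CAAATTTCTTGTGATAGCGAGTGTGGAAGACTCCT-3'
(b) 5'-CAAAUUUCUUGUGAUAGCGAGUGUGGAAGACUCCU-3'

(a) The coding strand is the reverse complement of the template: complement TCCTCAGAAGGTGTGAGCGATAGTGTTCTTTAAAC, then reverse.
(b) mRNA has the coding-strand sequence with T→U.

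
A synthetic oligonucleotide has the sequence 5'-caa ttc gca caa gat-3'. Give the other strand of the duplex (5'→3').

5'-ATCTTGTGCGAATTG-3'

Pairing A↔T and G↔C gives GTTAAGCGTGTTCTA, running 3'→5'. Reverse for the 5'→3' convention.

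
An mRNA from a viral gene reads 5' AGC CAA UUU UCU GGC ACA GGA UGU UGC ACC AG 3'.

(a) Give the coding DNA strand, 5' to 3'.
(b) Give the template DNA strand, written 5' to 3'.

(a) The coding strand matches the mRNA with U→T.
(b) The template strand is the reverse complement of the coding strand.

(a) 5'-AGCCAATTTTCTGGCACAGGATGTTGCACCAG-3'
(b) 5'-CTGGTGCAACATCCTGTGCCAGAAAATTGGCT-3'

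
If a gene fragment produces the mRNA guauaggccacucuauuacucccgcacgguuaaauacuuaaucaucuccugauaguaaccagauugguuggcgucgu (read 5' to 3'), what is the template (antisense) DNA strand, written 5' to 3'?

5'-ACGACGCCAACCAATCTGGTTACTATCAGGAGATGATTAAGTATTTAACCGTGCGGGAGTAATAGAGTGGCCTATAC-3'

Replace U with T to get the coding DNA strand: GTATAGGCCACTCTATTACTCCCGCACGGTTAAATACTTAATCATCTCCTGATAGTAACCAGATTGGTTGGCGTCGT. The template strand is its reverse complement (complement CATATCCGGTGAGATAATGAGGGCGTGCCAATTTATGAATTAGTAGAGGACTATCATTGGTCTAACCAACCGCAGCA, then reverse).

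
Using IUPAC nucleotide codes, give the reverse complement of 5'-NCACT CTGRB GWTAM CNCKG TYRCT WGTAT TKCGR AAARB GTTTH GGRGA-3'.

5'-TCYCCDAAACVYTTTYCGMAATACWAGYRACMGNGKTAWCVYCAGAGTGN-3'

Standard pairs A↔T, G↔C; ambiguity codes pair R↔Y, M↔K, W↔W, B↔V, H↔D, N↔N. Complement (NGTGAGACYVCWATKGNGMCARYGAWCATAAMGCYTTTYVCAAADCCYCT), then reverse for 5'→3'.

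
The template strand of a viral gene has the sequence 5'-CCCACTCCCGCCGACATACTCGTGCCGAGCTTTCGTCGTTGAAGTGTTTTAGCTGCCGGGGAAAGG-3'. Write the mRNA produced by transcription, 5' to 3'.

5'-CCUUUCCCCGGCAGCUAAAACACUUCAACGACGAAAGCUCGGCACGAGUAUGUCGGCGGGAGUGGG-3'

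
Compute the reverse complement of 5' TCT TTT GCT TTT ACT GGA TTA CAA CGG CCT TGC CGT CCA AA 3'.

5'-TTTGGACGGCAAGGCCGTTGTAATCCAGTAAAAGCAAAAGA-3'

Complement each base (A↔T, G↔C): AGAAAACGAAAATGACCTAATGTTGCCGGAACGGCAGGTTT. Then reverse.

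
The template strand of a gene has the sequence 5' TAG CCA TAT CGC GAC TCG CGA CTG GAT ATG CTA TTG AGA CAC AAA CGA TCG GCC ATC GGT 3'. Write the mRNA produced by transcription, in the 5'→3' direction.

5'-ACCGAUGGCCGAUCGUUUGUGUCUCAAUAGCAUAUCCAGUCGCGAGUCGCGAUAUGGCUA-3'

RNA polymerase reads the template 3'→5' and synthesizes mRNA 5'→3' by base-pairing (A→U, T→A, G↔C). The complement of the template is ATCGGTATAGCGCTGAGCGCTGACCTATACGATAACTCTGTGTTTGCTAGCCGGTAGCCA; antiparallel, so 5'→3' the coding strand is ACCGATGGCCGATCGTTTGTGTCTCAATAGCATATCCAGTCGCGAGTCGCGATATGGCTA. Replace T with U for the mRNA.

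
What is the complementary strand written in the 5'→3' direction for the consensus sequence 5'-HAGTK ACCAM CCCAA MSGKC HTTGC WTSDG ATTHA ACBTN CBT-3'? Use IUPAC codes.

5′-AVGNAVGTTDAATCHSAWGCAADGMCSKTTGGGKTGGTMACTD-3′

Standard pairs A↔T, G↔C; ambiguity codes pair M↔K, W↔W, S↔S, B↔V, D↔H, N↔N. Complement (DTCAMTGGTKGGGTTKSCMGDAACGWASHCTAADTTGVANGVA), then reverse for 5'→3'.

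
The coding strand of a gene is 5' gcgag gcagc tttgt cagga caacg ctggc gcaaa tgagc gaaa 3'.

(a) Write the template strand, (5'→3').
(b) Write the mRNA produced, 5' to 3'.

(a) The template strand is the reverse complement of the coding strand: complement CGCTCCGTCGAAACAGTCCTGTTGCGACCGCGTTTACTCGCTTT, then reverse.
(b) mRNA matches the coding strand with T→U.

(a) 5'-TTTCGCTCATTTGCGCCAGCGTTGTCCTGACAAAGCTGCCTCGC-3'
(b) 5′-GCGAGGCAGCUUUGUCAGGACAACGCUGGCGCAAAUGAGCGAAA-3′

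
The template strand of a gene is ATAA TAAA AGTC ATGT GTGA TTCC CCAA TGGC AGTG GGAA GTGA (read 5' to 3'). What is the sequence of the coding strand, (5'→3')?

The coding strand is complementary and antiparallel to the template: take the complement (A↔T, G↔C) and reverse.

5'-TCACTTCCCACTGCCATTGGGGAATCACACATGACTTTTATTAT-3'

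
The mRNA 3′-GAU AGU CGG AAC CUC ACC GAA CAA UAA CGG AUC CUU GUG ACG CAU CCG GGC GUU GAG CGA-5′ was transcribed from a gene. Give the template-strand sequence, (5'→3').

5′-CTATCAGCCTTGGAGTGGCTTGTTATTGCCTAGGAACACTGCGTAGGCCCGCAACTCGCT-3′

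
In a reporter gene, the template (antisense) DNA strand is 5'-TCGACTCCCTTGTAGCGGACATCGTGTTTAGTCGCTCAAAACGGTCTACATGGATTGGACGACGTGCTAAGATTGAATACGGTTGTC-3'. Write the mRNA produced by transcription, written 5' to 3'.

RNA polymerase reads the template 3'→5' and synthesizes mRNA 5'→3' by base-pairing (A→U, T→A, G↔C). The complement of the template is AGCTGAGGGAACATCGCCTGTAGCACAAATCAGCGAGTTTTGCCAGATGTACCTAACCTGCTGCACGATTCTAACTTATGCCAACAG; antiparallel, so 5'→3' the coding strand is GACAACCGTATTCAATCTTAGCACGTCGTCCAATCCATGTAGACCGTTTTGAGCGACTAAACACGATGTCCGCTACAAGGGAGTCGA. Replace T with U for the mRNA.

5'-GACAACCGUAUUCAAUCUUAGCACGUCGUCCAAUCCAUGUAGACCGUUUUGAGCGACUAAACACGAUGUCCGCUACAAGGGAGUCGA-3'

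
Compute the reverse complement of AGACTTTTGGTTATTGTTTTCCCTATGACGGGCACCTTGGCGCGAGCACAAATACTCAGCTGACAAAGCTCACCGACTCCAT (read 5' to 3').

Reading the sequence 3'→5' and pairing each base (A↔T, G↔C) gives the reverse complement directly.

5'-ATGGAGTCGGTGAGCTTTGTCAGCTGAGTATTTGTGCTCGCGCCAAGGTGCCCGTCATAGGGAAAACAATAACCAAAAGTCT-3'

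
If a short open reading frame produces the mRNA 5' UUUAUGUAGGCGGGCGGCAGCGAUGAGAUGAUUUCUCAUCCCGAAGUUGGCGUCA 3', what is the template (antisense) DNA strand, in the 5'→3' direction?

5'-TGACGCCAACTTCGGGATGAGAAATCATCTCATCGCTGCCGCCCGCCTACATAAA-3'

Replace U with T to get the coding DNA strand: TTTATGTAGGCGGGCGGCAGCGATGAGATGATTTCTCATCCCGAAGTTGGCGTCA. The template strand is its reverse complement (complement AAATACATCCGCCCGCCGTCGCTACTCTACTAAAGAGTAGGGCTTCAACCGCAGT, then reverse).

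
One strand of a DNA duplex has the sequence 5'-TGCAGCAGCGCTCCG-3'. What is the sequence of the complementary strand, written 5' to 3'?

Pairing A↔T and G↔C gives ACGTCGTCGCGAGGC, running 3'→5'. Reverse for the 5'→3' convention.

5'-CGGAGCGCTGCTGCA-3'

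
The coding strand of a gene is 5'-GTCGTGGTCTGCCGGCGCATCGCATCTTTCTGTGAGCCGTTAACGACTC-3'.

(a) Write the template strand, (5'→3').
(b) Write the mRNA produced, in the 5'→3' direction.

(a) 5′-GAGTCGTTAACGGCTCACAGAAAGATGCGATGCGCCGGCAGACCACGAC-3′
(b) 5′-GUCGUGGUCUGCCGGCGCAUCGCAUCUUUCUGUGAGCCGUUAACGACUC-3′

(a) The template strand is the reverse complement of the coding strand: complement CAGCACCAGACGGCCGCGTAGCGTAGAAAGACACTCGGCAATTGCTGAG, then reverse.
(b) mRNA matches the coding strand with T→U.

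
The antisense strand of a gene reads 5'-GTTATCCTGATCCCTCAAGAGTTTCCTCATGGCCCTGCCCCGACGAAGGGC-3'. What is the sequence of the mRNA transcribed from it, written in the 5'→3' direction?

5'-GCCCUUCGUCGGGGCAGGGCCAUGAGGAAACUCUUGAGGGAUCAGGAUAAC-3'

The mRNA has the sequence of the coding strand (reverse complement of the template) with T→U. Reverse complement of GTTATCCTGATCCCTCAAGAGTTTCCTCATGGCCCTGCCCCGACGAAGGGC is GCCCTTCGTCGGGGCAGGGCCATGAGGAAACTCTTGAGGGATCAGGATAAC; then T→U.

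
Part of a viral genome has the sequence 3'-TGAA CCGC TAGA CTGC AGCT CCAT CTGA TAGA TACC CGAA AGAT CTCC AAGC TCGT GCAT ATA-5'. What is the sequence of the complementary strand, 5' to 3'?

5'-ACTTGGCGATCTGACGTCGAGGTAGACTATCTATGGGCTTTCTAGAGGTTCGAGCACGTATAT-3'

The strand is given 3'→5', so its complement runs 5'→3' in the same left-to-right order: pair each base A↔T, G↔C.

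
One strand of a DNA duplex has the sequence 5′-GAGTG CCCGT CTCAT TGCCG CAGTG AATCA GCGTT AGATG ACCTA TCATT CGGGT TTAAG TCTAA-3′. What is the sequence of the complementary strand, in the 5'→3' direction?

5′-TTAGACTTAAACCCGAATGATAGGTCATCTAACGCTGATTCACTGCGGCAATGAGACGGGCACTC-3′

Pairing A↔T and G↔C gives CTCACGGGCAGAGTAACGGCGTCACTTAGTCGCAATCTACTGGATAGTAAGCCCAAATTCAGATT, running 3'→5'. Reverse for the 5'→3' convention.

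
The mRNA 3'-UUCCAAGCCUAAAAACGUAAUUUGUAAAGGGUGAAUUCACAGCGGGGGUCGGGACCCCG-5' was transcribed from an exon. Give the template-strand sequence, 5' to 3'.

Written 5'→3' the mRNA is GCCCCAGGGCUGGGGGCGACACUUAAGUGGGAAAUGUUUAAUGCAAAAAUCCGAACCUU, so the coding DNA strand is GCCCCAGGGCTGGGGGCGACACTTAAGTGGGAAATGTTTAATGCAAAAATCCGAACCTT. The template is its reverse complement.

5'-AAGGTTCGGATTTTTGCATTAAACATTTCCCACTTAAGTGTCGCCCCCAGCCCTGGGGC-3'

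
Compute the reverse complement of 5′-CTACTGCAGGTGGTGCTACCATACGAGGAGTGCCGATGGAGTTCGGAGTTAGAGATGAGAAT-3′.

Reading the sequence 3'→5' and pairing each base (A↔T, G↔C) gives the reverse complement directly.

5′-ATTCTCATCTCTAACTCCGAACTCCATCGGCACTCCTCGTATGGTAGCACCACCTGCAGTAG-3′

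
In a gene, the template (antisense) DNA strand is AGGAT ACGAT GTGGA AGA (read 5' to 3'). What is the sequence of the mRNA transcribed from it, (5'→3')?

The mRNA has the sequence of the coding strand (reverse complement of the template) with T→U. Reverse complement of AGGATACGATGTGGAAGA is TCTTCCACATCGTATCCT; then T→U.

5'-UCUUCCACAUCGUAUCCU-3'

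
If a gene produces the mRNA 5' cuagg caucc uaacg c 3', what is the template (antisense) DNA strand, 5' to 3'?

5'-GCGTTAGGATGCCTAG-3'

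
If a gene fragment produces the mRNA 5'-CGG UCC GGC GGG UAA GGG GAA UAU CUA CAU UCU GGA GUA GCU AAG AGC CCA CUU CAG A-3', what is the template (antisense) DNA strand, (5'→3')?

Replace U with T to get the coding DNA strand: CGGTCCGGCGGGTAAGGGGAATATCTACATTCTGGAGTAGCTAAGAGCCCACTTCAGA. The template strand is its reverse complement (complement GCCAGGCCGCCCATTCCCCTTATAGATGTAAGACCTCATCGATTCTCGGGTGAAGTCT, then reverse).

5'-TCTGAAGTGGGCTCTTAGCTACTCCAGAATGTAGATATTCCCCTTACCCGCCGGACCG-3'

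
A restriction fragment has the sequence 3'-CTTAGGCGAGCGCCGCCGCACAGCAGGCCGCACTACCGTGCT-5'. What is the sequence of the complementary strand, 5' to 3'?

5'-GAATCCGCTCGCGGCGGCGTGTCGTCCGGCGTGATGGCACGA-3'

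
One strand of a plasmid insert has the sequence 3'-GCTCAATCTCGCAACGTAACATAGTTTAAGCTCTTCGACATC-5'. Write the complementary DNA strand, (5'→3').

The strand is given 3'→5', so its complement runs 5'→3' in the same left-to-right order: pair each base A↔T, G↔C.

5'-CGAGTTAGAGCGTTGCATTGTATCAAATTCGAGAAGCTGTAG-3'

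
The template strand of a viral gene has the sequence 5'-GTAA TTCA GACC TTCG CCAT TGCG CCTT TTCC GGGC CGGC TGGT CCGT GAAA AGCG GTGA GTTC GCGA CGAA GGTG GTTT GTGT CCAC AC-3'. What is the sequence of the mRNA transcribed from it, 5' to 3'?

RNA polymerase reads the template 3'→5' and synthesizes mRNA 5'→3' by base-pairing (A→U, T→A, G↔C). The complement of the template is CATTAAGTCTGGAAGCGGTAACGCGGAAAAGGCCCGGCCGACCAGGCACTTTTCGCCACTCAAGCGCTGCTTCCACCAAACACAGGTGTG; antiparallel, so 5'→3' the coding strand is GTGTGGACACAAACCACCTTCGTCGCGAACTCACCGCTTTTCACGGACCAGCCGGCCCGGAAAAGGCGCAATGGCGAAGGTCTGAATTAC. Replace T with U for the mRNA.

5'-GUGUGGACACAAACCACCUUCGUCGCGAACUCACCGCUUUUCACGGACCAGCCGGCCCGGAAAAGGCGCAAUGGCGAAGGUCUGAAUUAC-3'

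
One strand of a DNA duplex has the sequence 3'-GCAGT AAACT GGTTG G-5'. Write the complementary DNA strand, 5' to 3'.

The strand is given 3'→5', so its complement runs 5'→3' in the same left-to-right order: pair each base A↔T, G↔C.

5'-CGTCATTTGACCAACC-3'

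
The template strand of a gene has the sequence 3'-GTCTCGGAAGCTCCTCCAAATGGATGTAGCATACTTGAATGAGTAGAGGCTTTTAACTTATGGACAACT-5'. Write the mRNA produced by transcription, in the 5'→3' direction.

Reading the template 3'→5' as shown, RNA polymerase pairs each base (A→U, T→A, G↔C) to build mRNA 5'→3' directly.

5'-CAGAGCCUUCGAGGAGGUUUACCUACAUCGUAUGAACUUACUCAUCUCCGAAAAUUGAAUACCUGUUGA-3'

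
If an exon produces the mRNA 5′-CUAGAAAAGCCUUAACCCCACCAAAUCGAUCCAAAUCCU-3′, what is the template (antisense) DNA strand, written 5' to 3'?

5'-AGGATTTGGATCGATTTGGTGGGGTTAAGGCTTTTCTAG-3'

Replace U with T to get the coding DNA strand: CTAGAAAAGCCTTAACCCCACCAAATCGATCCAAATCCT. The template strand is its reverse complement (complement GATCTTTTCGGAATTGGGGTGGTTTAGCTAGGTTTAGGA, then reverse).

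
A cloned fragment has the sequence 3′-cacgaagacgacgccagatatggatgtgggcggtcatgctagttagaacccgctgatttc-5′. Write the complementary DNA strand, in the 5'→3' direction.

The strand is given 3'→5', so its complement runs 5'→3' in the same left-to-right order: pair each base A↔T, G↔C.

5'-GTGCTTCTGCTGCGGTCTATACCTACACCCGCCAGTACGATCAATCTTGGGCGACTAAAG-3'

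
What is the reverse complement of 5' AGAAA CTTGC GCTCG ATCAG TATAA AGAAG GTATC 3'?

5'-GATACCTTCTTTATACTGATCGAGCGCAAGTTTCT-3'

Reading the sequence 3'→5' and pairing each base (A↔T, G↔C) gives the reverse complement directly.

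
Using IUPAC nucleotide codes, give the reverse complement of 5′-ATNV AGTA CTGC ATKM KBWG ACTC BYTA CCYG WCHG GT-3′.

Standard pairs A↔T, G↔C; ambiguity codes pair Y↔R, M↔K, W↔W, B↔V, H↔D, N↔N. Complement (TANBTCATGACGTAMKMVWCTGAGVRATGGRCWGDCCA), then reverse for 5'→3'.

5'-ACCDGWCRGGTARVGAGTCWVMKMATGCAGTACTBNAT-3'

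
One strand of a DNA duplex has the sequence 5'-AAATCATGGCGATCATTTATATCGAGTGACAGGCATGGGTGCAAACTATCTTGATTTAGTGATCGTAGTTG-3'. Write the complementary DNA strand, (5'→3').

5'-CAACTACGATCACTAAATCAAGATAGTTTGCACCCATGCCTGTCACTCGATATAAATGATCGCCATGATTT-3'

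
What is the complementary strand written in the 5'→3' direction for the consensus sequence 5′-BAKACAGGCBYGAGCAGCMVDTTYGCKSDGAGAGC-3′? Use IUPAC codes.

5'-GCTCTCHSMGCRAAHBKGCTGCTCRVGCCTGTMTV-3'

Standard pairs A↔T, G↔C; ambiguity codes pair Y↔R, M↔K, S↔S, B↔V, D↔H. Complement (VTMTGTCCGVRCTCGTCGKBHAARCGMSHCTCTCG), then reverse for 5'→3'.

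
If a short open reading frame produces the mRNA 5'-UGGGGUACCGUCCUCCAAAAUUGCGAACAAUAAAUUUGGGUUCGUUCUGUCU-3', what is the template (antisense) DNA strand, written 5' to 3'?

Replace U with T to get the coding DNA strand: TGGGGTACCGTCCTCCAAAATTGCGAACAATAAATTTGGGTTCGTTCTGTCT. The template strand is its reverse complement (complement ACCCCATGGCAGGAGGTTTTAACGCTTGTTATTTAAACCCAAGCAAGACAGA, then reverse).

5'-AGACAGAACGAACCCAAATTTATTGTTCGCAATTTTGGAGGACGGTACCCCA-3'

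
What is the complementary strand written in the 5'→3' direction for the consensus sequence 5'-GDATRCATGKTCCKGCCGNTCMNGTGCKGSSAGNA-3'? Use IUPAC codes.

5'-TNCTSSCMGCACNKGANCGGCMGGAMCATGYATHC-3'

Standard pairs A↔T, G↔C; ambiguity codes pair R↔Y, M↔K, S↔S, D↔H, N↔N. Complement (CHTAYGTACMAGGMCGGCNAGKNCACGMCSSTCNT), then reverse for 5'→3'.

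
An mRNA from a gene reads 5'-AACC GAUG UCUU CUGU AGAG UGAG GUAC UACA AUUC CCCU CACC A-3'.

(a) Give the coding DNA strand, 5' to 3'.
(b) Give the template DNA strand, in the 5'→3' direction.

(a) The coding strand matches the mRNA with U→T.
(b) The template strand is the reverse complement of the coding strand.

(a) 5'-AACCGATGTCTTCTGTAGAGTGAGGTACTACAATTCCCCTCACCA-3'
(b) 5′-TGGTGAGGGGAATTGTAGTACCTCACTCTACAGAAGACATCGGTT-3′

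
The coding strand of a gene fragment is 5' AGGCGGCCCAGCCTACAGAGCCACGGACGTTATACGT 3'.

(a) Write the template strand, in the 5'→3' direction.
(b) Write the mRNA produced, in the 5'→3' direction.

(a) The template strand is the reverse complement of the coding strand: complement TCCGCCGGGTCGGATGTCTCGGTGCCTGCAATATGCA, then reverse.
(b) mRNA matches the coding strand with T→U.

(a) 5′-ACGTATAACGTCCGTGGCTCTGTAGGCTGGGCCGCCT-3′
(b) 5'-AGGCGGCCCAGCCUACAGAGCCACGGACGUUAUACGU-3'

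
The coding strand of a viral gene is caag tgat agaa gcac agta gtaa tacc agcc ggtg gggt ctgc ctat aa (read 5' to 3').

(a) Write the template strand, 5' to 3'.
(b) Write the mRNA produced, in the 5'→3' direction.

(a) 5'-TTATAGGCAGACCCCACCGGCTGGTATTACTACTGTGCTTCTATCACTTG-3'
(b) 5′-CAAGUGAUAGAAGCACAGUAGUAAUACCAGCCGGUGGGGUCUGCCUAUAA-3′

(a) The template strand is the reverse complement of the coding strand: complement GTTCACTATCTTCGTGTCATCATTATGGTCGGCCACCCCAGACGGATATT, then reverse.
(b) mRNA matches the coding strand with T→U.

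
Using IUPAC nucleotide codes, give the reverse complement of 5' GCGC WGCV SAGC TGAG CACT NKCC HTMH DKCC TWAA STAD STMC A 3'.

Standard pairs A↔T, G↔C; ambiguity codes pair M↔K, W↔W, S↔S, D↔H, V↔B, N↔N. Complement (CGCGWCGBSTCGACTCGTGANMGGDAKDHMGGAWTTSATHSAKGT), then reverse for 5'→3'.

5'-TGKASHTASTTWAGGMHDKADGGMNAGTGCTCAGCTSBGCWGCGC-3'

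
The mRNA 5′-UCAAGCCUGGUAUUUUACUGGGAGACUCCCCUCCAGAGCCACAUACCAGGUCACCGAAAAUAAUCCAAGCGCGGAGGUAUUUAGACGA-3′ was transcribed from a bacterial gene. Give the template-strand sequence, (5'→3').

5′-TCGTCTAAATACCTCCGCGCTTGGATTATTTTCGGTGACCTGGTATGTGGCTCTGGAGGGGAGTCTCCCAGTAAAATACCAGGCTTGA-3′

Replace U with T to get the coding DNA strand: TCAAGCCTGGTATTTTACTGGGAGACTCCCCTCCAGAGCCACATACCAGGTCACCGAAAATAATCCAAGCGCGGAGGTATTTAGACGA. The template strand is its reverse complement (complement AGTTCGGACCATAAAATGACCCTCTGAGGGGAGGTCTCGGTGTATGGTCCAGTGGCTTTTATTAGGTTCGCGCCTCCATAAATCTGCT, then reverse).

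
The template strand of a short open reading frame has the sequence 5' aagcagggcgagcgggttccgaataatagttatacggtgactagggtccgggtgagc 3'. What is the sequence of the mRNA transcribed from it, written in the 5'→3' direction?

5'-GCUCACCCGGACCCUAGUCACCGUAUAACUAUUAUUCGGAACCCGCUCGCCCUGCUU-3'

The mRNA has the sequence of the coding strand (reverse complement of the template) with T→U. Reverse complement of AAGCAGGGCGAGCGGGTTCCGAATAATAGTTATACGGTGACTAGGGTCCGGGTGAGC is GCTCACCCGGACCCTAGTCACCGTATAACTATTATTCGGAACCCGCTCGCCCTGCTT; then T→U.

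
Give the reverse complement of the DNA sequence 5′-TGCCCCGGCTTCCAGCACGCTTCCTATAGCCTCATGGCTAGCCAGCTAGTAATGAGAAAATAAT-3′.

5'-ATTATTTTCTCATTACTAGCTGGCTAGCCATGAGGCTATAGGAAGCGTGCTGGAAGCCGGGGCA-3'

Reading the sequence 3'→5' and pairing each base (A↔T, G↔C) gives the reverse complement directly.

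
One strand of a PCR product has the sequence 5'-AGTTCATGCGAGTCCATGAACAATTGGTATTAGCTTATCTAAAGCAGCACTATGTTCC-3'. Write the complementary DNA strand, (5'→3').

Pairing A↔T and G↔C gives TCAAGTACGCTCAGGTACTTGTTAACCATAATCGAATAGATTTCGTCGTGATACAAGG, running 3'→5'. Reverse for the 5'→3' convention.

5′-GGAACATAGTGCTGCTTTAGATAAGCTAATACCAATTGTTCATGGACTCGCATGAACT-3′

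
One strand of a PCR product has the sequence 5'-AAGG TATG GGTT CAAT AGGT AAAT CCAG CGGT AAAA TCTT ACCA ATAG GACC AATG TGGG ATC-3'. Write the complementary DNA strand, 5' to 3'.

5'-GATCCCACATTGGTCCTATTGGTAAGATTTTACCGCTGGATTTACCTATTGAACCCATACCTT-3'

The complement of AAGGTATGGGTTCAATAGGTAAATCCAGCGGTAAAATCTTACCAATAGGACCAATGTGGGATC is TTCCATACCCAAGTTATCCATTTAGGTCGCCATTTTAGAATGGTTATCCTGGTTACACCCTAG (A↔T, G↔C). DNA strands are antiparallel, so the complementary strand runs 3'→5'; reversing gives the 5'→3' form.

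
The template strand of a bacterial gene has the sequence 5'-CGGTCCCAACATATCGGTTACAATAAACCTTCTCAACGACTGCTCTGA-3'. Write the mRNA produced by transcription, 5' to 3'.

5'-UCAGAGCAGUCGUUGAGAAGGUUUAUUGUAACCGAUAUGUUGGGACCG-3'

RNA polymerase reads the template 3'→5' and synthesizes mRNA 5'→3' by base-pairing (A→U, T→A, G↔C). The complement of the template is GCCAGGGTTGTATAGCCAATGTTATTTGGAAGAGTTGCTGACGAGACT; antiparallel, so 5'→3' the coding strand is TCAGAGCAGTCGTTGAGAAGGTTTATTGTAACCGATATGTTGGGACCG. Replace T with U for the mRNA.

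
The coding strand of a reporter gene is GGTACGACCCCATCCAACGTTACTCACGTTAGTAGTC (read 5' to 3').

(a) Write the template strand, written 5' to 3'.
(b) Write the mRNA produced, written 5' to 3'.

(a) 5'-GACTACTAACGTGAGTAACGTTGGATGGGGTCGTACC-3'
(b) 5′-GGUACGACCCCAUCCAACGUUACUCACGUUAGUAGUC-3′

(a) The template strand is the reverse complement of the coding strand: complement CCATGCTGGGGTAGGTTGCAATGAGTGCAATCATCAG, then reverse.
(b) mRNA matches the coding strand with T→U.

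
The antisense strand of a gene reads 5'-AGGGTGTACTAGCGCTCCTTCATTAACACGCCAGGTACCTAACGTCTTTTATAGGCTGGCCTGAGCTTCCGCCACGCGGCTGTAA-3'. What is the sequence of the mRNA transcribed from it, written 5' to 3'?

5'-UUACAGCCGCGUGGCGGAAGCUCAGGCCAGCCUAUAAAAGACGUUAGGUACCUGGCGUGUUAAUGAAGGAGCGCUAGUACACCCU-3'

The mRNA has the sequence of the coding strand (reverse complement of the template) with T→U. Reverse complement of AGGGTGTACTAGCGCTCCTTCATTAACACGCCAGGTACCTAACGTCTTTTATAGGCTGGCCTGAGCTTCCGCCACGCGGCTGTAA is TTACAGCCGCGTGGCGGAAGCTCAGGCCAGCCTATAAAAGACGTTAGGTACCTGGCGTGTTAATGAAGGAGCGCTAGTACACCCT; then T→U.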